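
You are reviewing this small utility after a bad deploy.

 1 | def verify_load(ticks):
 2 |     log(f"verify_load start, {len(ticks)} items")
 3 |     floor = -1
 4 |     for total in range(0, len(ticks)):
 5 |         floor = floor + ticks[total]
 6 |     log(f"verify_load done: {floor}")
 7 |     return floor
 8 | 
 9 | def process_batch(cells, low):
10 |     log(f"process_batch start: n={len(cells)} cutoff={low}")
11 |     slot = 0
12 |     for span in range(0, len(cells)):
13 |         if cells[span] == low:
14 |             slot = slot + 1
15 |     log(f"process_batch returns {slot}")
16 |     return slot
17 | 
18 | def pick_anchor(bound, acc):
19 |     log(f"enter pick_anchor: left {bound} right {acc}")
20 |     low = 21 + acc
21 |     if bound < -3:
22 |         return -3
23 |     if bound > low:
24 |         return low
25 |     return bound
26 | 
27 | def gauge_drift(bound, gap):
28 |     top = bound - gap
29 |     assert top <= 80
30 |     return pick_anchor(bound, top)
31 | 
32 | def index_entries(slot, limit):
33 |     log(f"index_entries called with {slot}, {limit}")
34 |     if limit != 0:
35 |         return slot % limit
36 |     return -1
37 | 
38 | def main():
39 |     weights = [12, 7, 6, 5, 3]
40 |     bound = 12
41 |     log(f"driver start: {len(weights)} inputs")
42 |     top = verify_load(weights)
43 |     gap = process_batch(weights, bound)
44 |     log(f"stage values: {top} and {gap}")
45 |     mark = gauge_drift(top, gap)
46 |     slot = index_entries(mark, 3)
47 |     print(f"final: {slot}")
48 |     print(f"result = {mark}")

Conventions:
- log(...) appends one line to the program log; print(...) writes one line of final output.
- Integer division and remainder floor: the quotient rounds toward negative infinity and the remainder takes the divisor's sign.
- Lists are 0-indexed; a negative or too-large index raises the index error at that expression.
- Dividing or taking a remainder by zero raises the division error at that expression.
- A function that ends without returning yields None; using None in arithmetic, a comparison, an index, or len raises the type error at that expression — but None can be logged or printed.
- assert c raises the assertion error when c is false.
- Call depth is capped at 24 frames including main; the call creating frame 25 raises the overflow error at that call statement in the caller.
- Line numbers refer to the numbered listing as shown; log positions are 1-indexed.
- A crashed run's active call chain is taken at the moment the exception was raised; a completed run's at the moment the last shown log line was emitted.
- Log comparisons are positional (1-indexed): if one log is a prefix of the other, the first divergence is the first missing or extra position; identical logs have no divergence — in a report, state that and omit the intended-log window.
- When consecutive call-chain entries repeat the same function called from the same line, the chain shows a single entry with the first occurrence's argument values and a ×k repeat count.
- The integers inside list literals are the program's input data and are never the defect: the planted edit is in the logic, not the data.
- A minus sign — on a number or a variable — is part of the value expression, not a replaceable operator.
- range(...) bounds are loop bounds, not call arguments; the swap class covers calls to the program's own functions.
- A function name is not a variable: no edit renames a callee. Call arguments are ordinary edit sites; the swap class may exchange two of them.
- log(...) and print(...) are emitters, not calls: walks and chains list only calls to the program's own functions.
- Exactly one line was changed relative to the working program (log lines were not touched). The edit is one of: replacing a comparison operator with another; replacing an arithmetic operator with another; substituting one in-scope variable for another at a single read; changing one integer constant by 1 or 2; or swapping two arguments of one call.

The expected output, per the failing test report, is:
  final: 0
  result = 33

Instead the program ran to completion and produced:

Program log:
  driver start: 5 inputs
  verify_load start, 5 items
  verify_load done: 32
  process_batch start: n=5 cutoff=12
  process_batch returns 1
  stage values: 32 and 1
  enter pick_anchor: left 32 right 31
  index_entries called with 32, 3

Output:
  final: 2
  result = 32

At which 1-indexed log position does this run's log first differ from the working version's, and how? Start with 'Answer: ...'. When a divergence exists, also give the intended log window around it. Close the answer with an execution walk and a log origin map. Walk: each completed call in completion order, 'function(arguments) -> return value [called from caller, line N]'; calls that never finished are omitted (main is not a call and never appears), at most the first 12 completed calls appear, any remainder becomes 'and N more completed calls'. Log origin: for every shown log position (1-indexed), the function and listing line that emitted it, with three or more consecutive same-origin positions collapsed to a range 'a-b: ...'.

Answer: position 3; shown 'verify_load done: 32' vs intended 'verify_load done: 33'.
Intended log window:
  1: driver start: 5 inputs
  2: verify_load start, 5 items
  3: verify_load done: 33
  4: process_batch start: n=5 cutoff=12
Execution walk:
  verify_load([12, 7, 6, 5, 3]) -> 32  [called from main, line 42]
  process_batch([12, 7, 6, 5, 3], 12) -> 1  [called from main, line 43]
  pick_anchor(32, 31) -> 32  [called from gauge_drift, line 30]
  gauge_drift(32, 1) -> 32  [called from main, line 45]
  index_entries(32, 3) -> 2  [called from main, line 46]
Log line origins:
  1: from main, line 41
  2: from verify_load, line 2
  3: from verify_load, line 6
  4: from process_batch, line 10
  5: from process_batch, line 15
  6: from main, line 44
  7: from pick_anchor, line 19
  8: from index_entries, line 33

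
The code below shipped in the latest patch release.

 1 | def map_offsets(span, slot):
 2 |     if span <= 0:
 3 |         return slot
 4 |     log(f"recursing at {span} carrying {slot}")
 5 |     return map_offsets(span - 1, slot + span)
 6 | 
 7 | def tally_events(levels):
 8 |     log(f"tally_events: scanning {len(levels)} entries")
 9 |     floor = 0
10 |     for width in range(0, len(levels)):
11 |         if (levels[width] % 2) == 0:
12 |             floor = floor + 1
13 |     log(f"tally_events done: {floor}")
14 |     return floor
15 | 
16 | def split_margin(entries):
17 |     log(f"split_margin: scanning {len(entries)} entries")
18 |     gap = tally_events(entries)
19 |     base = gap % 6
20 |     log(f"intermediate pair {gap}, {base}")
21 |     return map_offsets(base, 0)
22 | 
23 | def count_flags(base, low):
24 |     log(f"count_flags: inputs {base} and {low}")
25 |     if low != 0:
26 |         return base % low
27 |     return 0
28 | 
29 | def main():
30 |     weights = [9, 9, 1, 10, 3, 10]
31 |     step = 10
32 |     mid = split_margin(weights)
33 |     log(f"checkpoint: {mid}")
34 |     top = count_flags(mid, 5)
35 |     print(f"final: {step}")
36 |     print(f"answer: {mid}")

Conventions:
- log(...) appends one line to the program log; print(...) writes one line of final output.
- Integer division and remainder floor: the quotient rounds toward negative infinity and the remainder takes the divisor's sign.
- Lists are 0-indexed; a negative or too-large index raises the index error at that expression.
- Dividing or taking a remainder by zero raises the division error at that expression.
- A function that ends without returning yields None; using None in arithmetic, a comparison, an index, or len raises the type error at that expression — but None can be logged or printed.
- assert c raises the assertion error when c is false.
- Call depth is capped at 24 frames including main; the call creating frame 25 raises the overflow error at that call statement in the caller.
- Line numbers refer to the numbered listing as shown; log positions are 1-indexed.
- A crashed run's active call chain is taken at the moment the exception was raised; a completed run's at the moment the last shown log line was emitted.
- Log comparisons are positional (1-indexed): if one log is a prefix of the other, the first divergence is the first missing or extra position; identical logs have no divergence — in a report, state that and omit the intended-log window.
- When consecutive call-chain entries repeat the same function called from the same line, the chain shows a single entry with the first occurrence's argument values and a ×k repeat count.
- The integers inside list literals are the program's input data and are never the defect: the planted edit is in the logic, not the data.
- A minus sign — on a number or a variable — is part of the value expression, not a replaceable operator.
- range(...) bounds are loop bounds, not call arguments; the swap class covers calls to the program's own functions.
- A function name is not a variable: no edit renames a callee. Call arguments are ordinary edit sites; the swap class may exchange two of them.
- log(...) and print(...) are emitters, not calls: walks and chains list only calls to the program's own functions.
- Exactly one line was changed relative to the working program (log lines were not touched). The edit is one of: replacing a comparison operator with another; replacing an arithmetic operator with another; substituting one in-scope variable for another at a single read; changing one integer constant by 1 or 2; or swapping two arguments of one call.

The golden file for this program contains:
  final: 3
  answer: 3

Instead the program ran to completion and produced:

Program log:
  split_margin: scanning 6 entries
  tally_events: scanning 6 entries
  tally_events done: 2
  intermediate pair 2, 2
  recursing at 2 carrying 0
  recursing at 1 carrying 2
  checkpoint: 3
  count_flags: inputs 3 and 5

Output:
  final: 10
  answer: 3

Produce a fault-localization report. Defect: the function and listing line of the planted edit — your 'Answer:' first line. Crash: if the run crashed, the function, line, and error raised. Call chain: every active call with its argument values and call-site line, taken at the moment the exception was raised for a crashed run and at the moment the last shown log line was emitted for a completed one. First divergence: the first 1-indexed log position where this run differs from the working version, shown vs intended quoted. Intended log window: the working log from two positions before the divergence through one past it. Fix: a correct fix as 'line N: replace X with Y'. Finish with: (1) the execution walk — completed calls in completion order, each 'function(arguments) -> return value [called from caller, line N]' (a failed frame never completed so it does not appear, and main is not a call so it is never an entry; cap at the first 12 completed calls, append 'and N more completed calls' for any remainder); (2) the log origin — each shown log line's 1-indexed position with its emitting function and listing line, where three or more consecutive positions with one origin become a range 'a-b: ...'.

Answer: the defect is in main at line 35.
Key fact: Log streams are identical — the defect surfaces only in the printed output.
Call chain: main -> count_flags(3, 5) (called at line 34).
First divergence: none — the logs agree in full.
Execution walk:
  tally_events([9, 9, 1, 10, 3, 10]) -> 2  [called from split_margin, line 18]
  map_offsets(0, 3) -> 3  [called from map_offsets, line 5]
  map_offsets(1, 2) -> 3  [called from map_offsets, line 5]
  map_offsets(2, 0) -> 3  [called from split_margin, line 21]
  split_margin([9, 9, 1, 10, 3, 10]) -> 3  [called from main, line 32]
  count_flags(3, 5) -> 3  [called from main, line 34]
Log origin:
  1: emitted by split_margin (line 17)
  2: emitted by tally_events (line 8)
  3: emitted by tally_events (line 13)
  4: emitted by split_margin (line 20)
  5: emitted by map_offsets (line 4)
  6: emitted by map_offsets (line 4)
  7: emitted by main (line 33)
  8: emitted by count_flags (line 24)
A correct fix: line 35: replace `step` with `top`.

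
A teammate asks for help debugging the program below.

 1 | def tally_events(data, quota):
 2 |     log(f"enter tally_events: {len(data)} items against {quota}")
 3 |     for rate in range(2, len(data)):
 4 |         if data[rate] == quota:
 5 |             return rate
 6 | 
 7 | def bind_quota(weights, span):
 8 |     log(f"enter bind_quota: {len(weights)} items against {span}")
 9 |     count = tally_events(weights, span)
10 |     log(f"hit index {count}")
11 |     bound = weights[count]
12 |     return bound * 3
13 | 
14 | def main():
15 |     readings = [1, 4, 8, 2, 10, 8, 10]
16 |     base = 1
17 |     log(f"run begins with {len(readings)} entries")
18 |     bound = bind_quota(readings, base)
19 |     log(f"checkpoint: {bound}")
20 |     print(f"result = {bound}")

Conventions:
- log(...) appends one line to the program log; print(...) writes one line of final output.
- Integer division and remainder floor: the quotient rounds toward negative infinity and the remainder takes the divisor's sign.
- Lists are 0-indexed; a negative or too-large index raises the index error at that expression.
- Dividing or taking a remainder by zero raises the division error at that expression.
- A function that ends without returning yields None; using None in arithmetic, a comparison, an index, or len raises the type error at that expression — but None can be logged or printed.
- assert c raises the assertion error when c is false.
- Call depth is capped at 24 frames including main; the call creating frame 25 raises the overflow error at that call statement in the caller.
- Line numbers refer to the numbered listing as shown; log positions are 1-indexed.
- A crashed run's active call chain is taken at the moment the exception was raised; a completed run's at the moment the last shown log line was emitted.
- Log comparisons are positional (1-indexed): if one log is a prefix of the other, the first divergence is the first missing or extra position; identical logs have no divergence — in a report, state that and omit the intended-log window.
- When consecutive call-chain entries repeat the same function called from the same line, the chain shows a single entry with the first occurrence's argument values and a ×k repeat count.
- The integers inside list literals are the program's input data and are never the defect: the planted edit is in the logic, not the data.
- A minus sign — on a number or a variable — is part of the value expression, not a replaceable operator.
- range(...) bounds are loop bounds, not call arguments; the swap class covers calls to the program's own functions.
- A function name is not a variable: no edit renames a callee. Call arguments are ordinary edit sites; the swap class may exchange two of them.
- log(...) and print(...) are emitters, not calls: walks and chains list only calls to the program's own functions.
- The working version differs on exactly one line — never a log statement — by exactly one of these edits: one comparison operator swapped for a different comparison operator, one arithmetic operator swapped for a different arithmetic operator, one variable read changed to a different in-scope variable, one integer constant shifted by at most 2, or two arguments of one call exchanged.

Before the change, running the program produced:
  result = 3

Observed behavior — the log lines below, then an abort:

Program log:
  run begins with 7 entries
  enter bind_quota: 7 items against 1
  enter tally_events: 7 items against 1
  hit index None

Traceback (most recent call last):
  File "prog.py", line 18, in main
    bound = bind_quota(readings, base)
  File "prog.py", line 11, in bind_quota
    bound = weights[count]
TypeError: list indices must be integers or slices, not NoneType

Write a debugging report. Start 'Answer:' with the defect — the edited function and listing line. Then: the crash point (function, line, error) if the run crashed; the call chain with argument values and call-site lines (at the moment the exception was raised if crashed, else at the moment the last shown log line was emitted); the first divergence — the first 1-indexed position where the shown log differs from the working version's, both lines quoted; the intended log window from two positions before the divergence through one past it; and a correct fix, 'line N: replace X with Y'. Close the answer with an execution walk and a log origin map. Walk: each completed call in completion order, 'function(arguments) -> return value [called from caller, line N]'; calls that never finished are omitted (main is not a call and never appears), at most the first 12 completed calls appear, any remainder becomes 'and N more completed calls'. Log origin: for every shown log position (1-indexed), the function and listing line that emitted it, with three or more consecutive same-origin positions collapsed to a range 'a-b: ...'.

Answer: the defect is in tally_events at line 3.
Key observation: The earliest visible damage is log position 4 — 'hit index None' rather than the intended 'hit index 0'.
Crash: bind_quota, line 11, TypeError.
Call chain: main -> bind_quota([1, 4, 8, 2, 10, 8, 10], 1) (called at line 18).
First divergence: position 4 — the shown line 'hit index None' should read 'hit index 0'.
Intended log window:
  2: enter bind_quota: 7 items against 1
  3: enter tally_events: 7 items against 1
  4: hit index 0
  5: checkpoint: 3
Execution walk:
  tally_events([1, 4, 8, 2, 10, 8, 10], 1) -> None  [called from bind_quota, line 9]
Log line origins:
  1: emitted by main (line 17)
  2: emitted by bind_quota (line 8)
  3: emitted by tally_events (line 2)
  4: emitted by bind_quota (line 10)
A correct fix: line 3: replace `2` with `0`.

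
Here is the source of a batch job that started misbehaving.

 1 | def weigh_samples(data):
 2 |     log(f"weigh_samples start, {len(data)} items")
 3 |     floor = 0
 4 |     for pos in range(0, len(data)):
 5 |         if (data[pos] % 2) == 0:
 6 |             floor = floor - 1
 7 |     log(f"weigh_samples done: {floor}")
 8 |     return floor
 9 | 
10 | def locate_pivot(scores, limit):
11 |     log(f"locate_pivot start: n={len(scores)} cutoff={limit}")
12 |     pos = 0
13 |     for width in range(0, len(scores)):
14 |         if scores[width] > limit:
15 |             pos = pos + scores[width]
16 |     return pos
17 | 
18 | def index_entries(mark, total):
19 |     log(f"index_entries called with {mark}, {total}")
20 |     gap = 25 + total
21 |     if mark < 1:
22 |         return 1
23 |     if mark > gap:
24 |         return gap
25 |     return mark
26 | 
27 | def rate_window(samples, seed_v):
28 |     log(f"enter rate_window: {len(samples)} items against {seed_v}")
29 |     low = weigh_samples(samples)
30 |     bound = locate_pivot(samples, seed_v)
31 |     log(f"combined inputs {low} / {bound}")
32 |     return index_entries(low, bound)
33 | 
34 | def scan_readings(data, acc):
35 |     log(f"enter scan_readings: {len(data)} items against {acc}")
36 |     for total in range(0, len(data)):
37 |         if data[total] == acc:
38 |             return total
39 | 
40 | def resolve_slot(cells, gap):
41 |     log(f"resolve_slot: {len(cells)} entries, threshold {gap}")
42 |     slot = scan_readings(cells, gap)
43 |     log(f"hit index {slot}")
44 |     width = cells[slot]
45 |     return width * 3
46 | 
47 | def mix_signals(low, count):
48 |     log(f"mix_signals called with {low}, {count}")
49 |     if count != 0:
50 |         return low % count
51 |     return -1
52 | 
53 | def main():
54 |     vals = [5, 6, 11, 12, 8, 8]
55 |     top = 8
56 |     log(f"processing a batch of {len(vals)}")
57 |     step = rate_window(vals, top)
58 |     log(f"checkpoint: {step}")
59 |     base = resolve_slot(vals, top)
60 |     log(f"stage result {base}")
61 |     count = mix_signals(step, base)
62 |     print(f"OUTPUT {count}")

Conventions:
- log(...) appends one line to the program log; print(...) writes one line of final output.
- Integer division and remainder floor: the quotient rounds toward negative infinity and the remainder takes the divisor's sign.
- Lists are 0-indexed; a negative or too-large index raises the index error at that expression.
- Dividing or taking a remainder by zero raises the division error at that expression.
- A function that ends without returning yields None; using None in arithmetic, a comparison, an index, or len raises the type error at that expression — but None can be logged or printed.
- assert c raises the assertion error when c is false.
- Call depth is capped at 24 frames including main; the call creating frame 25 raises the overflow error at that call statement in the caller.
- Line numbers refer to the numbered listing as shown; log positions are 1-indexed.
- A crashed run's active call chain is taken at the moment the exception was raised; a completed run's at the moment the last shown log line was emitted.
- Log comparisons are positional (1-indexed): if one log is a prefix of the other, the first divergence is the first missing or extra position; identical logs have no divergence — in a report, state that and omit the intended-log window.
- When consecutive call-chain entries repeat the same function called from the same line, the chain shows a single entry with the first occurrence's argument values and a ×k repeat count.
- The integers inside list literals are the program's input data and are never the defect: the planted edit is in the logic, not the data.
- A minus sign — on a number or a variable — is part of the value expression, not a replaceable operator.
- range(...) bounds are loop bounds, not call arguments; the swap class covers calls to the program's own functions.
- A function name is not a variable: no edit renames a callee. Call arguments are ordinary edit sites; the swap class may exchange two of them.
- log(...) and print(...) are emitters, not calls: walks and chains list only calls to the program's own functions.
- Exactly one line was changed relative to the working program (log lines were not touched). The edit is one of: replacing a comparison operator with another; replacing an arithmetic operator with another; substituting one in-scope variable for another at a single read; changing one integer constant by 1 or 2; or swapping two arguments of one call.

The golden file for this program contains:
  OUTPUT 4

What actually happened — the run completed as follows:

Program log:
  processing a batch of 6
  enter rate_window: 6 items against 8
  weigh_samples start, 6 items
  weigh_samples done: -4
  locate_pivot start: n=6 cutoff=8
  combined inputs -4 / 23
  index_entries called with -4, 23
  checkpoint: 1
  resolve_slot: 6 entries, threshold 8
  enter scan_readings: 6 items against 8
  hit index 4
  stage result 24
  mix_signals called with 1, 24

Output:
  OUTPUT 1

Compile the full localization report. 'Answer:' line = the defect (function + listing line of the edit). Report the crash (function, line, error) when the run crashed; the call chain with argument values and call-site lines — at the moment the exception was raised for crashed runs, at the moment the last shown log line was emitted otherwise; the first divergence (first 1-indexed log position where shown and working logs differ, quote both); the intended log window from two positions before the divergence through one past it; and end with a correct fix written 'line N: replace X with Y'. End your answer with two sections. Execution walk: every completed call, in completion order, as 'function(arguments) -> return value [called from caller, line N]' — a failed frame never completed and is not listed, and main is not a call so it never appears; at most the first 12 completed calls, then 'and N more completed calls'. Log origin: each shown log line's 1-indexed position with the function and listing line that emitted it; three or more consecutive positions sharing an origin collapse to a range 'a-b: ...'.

Answer: the defect is in weigh_samples at line 6.
Core observation: At log position 4 the runs split — shown 'weigh_samples done: -4', but the working version logs 'weigh_samples done: 4'.
Call chain: main -> mix_signals(1, 24) (called at line 61).
First divergence: at position 4 the run shows 'weigh_samples done: -4' where the working version logs 'weigh_samples done: 4'.
Intended log window:
  2: enter rate_window: 6 items against 8
  3: weigh_samples start, 6 items
  4: weigh_samples done: 4
  5: locate_pivot start: n=6 cutoff=8
Execution walk:
  weigh_samples([5, 6, 11, 12, 8, 8]) -> -4  [called from rate_window, line 29]
  locate_pivot([5, 6, 11, 12, 8, 8], 8) -> 23  [called from rate_window, line 30]
  index_entries(-4, 23) -> 1  [called from rate_window, line 32]
  rate_window([5, 6, 11, 12, 8, 8], 8) -> 1  [called from main, line 57]
  scan_readings([5, 6, 11, 12, 8, 8], 8) -> 4  [called from resolve_slot, line 42]
  resolve_slot([5, 6, 11, 12, 8, 8], 8) -> 24  [called from main, line 59]
  mix_signals(1, 24) -> 1  [called from main, line 61]
Log origins:
  1: emitted by main (line 56)
  2: emitted by rate_window (line 28)
  3: emitted by weigh_samples (line 2)
  4: emitted by weigh_samples (line 7)
  5: emitted by locate_pivot (line 11)
  6: emitted by rate_window (line 31)
  7: emitted by index_entries (line 19)
  8: emitted by main (line 58)
  9: emitted by resolve_slot (line 41)
  10: emitted by scan_readings (line 35)
  11: emitted by resolve_slot (line 43)
  12: emitted by main (line 60)
  13: emitted by mix_signals (line 48)
A correct fix: line 6: replace `-` with `+`.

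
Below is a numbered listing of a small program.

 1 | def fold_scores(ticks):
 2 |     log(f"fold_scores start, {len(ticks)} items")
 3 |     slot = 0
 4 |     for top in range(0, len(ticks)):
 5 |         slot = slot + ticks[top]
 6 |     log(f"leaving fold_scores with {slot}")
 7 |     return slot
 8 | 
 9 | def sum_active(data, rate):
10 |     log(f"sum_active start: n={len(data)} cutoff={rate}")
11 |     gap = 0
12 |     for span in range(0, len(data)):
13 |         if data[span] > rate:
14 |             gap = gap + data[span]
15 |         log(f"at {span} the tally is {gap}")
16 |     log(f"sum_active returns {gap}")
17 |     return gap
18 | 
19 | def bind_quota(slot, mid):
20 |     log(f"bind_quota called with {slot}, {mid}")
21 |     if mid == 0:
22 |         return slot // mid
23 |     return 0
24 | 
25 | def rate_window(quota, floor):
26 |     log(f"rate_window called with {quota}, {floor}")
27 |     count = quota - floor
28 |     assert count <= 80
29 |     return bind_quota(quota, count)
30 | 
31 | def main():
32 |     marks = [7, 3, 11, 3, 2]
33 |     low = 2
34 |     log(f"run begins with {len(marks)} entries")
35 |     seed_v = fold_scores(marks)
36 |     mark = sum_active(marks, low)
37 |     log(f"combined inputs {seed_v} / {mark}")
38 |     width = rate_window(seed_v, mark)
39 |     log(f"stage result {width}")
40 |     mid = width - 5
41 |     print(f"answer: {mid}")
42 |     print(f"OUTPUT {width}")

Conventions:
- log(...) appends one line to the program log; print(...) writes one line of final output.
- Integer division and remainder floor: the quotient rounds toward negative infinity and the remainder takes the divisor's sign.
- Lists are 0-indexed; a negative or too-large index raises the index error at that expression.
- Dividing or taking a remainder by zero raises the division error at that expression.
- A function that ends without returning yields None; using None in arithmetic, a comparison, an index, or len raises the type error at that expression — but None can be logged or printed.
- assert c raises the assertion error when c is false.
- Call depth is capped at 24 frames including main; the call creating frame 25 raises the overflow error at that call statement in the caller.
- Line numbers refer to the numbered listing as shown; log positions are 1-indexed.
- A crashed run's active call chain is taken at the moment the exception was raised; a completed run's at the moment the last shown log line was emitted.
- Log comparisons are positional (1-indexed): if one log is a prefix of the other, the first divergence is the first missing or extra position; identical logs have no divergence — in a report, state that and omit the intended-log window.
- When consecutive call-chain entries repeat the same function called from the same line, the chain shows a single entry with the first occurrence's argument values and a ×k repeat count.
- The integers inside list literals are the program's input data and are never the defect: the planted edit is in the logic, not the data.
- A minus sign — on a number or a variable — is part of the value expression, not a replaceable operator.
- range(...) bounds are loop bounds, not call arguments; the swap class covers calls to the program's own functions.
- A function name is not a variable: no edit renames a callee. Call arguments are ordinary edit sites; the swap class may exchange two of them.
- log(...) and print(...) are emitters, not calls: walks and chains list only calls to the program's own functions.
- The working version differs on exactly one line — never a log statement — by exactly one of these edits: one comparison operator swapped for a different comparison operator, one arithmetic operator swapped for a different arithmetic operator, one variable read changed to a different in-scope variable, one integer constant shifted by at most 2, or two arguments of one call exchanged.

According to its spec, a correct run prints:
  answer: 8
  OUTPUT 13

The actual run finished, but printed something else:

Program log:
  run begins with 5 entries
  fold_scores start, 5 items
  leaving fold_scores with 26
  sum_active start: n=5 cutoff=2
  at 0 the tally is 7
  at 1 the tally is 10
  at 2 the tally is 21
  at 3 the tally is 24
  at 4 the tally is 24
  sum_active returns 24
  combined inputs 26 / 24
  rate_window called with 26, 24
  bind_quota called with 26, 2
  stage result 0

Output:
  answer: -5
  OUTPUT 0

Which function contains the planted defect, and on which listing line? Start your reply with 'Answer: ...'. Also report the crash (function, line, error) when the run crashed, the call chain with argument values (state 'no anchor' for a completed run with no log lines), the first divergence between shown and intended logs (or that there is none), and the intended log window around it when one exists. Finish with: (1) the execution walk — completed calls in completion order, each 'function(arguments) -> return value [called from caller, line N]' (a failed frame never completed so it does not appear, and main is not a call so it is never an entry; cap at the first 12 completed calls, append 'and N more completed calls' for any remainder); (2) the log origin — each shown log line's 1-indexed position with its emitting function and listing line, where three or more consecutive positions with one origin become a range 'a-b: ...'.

Answer: the defect is in bind_quota at line 21.
Key fact: The earliest visible damage is log position 14 — 'stage result 0' rather than the intended 'stage result 13'.
Call chain: main.
First divergence: at position 14 the run shows 'stage result 0' where the working version logs 'stage result 13'.
Intended log window:
  12: rate_window called with 26, 24
  13: bind_quota called with 26, 2
  14: stage result 13
Execution walk:
  fold_scores([7, 3, 11, 3, 2]) -> 26  [called from main, line 35]
  sum_active([7, 3, 11, 3, 2], 2) -> 24  [called from main, line 36]
  bind_quota(26, 2) -> 0  [called from rate_window, line 29]
  rate_window(26, 24) -> 0  [called from main, line 38]
Log origin:
  1 — main, line 34
  2 — fold_scores, line 2
  3 — fold_scores, line 6
  4 — sum_active, line 10
  5-9 — sum_active, line 15
  10 — sum_active, line 16
  11 — main, line 37
  12 — rate_window, line 26
  13 — bind_quota, line 20
  14 — main, line 39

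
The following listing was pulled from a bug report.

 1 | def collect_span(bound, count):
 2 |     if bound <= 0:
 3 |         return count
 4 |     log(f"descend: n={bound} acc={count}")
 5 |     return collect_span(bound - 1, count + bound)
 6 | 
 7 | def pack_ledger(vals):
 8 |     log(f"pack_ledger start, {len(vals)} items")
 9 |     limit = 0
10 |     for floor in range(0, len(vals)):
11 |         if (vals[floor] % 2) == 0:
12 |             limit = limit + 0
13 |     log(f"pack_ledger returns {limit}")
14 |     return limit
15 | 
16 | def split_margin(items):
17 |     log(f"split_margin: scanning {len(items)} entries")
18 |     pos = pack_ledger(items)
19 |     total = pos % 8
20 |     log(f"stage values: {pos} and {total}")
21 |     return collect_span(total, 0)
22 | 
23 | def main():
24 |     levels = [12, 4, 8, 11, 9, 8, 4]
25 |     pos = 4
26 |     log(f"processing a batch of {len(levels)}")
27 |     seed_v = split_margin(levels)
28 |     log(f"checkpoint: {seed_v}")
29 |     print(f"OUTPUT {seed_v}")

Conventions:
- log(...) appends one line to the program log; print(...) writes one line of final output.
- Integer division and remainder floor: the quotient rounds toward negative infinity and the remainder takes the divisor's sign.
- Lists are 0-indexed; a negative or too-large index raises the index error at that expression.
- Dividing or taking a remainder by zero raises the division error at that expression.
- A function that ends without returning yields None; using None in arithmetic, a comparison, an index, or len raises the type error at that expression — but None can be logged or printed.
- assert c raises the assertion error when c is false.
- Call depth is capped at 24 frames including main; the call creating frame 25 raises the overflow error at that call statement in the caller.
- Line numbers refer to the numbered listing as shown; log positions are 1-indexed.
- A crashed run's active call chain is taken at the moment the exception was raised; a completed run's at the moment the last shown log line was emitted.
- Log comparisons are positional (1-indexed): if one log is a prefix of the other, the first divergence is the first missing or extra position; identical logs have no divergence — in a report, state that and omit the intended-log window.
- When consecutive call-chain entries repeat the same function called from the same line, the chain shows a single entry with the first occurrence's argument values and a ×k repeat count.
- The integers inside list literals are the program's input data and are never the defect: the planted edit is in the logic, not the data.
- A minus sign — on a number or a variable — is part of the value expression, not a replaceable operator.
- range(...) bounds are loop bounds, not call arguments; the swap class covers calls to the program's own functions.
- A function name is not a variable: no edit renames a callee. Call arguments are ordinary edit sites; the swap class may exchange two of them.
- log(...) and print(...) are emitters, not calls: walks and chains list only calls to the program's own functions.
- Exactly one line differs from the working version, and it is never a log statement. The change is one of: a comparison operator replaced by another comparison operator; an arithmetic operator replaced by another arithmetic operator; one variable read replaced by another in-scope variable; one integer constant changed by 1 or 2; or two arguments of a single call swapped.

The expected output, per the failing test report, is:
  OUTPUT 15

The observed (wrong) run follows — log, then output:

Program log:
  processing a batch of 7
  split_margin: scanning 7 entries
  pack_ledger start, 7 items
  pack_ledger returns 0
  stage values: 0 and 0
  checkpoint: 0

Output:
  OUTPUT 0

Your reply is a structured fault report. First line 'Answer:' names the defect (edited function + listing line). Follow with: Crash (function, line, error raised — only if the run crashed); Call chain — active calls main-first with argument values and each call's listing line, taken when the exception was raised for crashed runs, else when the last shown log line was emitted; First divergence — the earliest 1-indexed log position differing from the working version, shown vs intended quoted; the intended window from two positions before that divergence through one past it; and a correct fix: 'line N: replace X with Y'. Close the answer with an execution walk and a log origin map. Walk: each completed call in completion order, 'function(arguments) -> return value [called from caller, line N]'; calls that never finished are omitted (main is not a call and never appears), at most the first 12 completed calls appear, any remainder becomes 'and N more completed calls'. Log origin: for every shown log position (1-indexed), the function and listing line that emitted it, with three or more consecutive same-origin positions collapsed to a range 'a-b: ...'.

Answer: the defect is in pack_ledger at line 12.
The tell: The log first diverges at position 4: the faulty run prints 'pack_ledger returns 0' where the working version prints 'pack_ledger returns 5'.
Call chain: main.
First divergence: position 4 — the shown line 'pack_ledger returns 0' should read 'pack_ledger returns 5'.
Intended log window:
  2: split_margin: scanning 7 entries
  3: pack_ledger start, 7 items
  4: pack_ledger returns 5
  5: stage values: 5 and 5
Execution walk:
  pack_ledger([12, 4, 8, 11, 9, 8, 4]) -> 0  [called from split_margin, line 18]
  collect_span(0, 0) -> 0  [called from split_margin, line 21]
  split_margin([12, 4, 8, 11, 9, 8, 4]) -> 0  [called from main, line 27]
Log line origins:
  1: logged in main at line 26
  2: logged in split_margin at line 17
  3: logged in pack_ledger at line 8
  4: logged in pack_ledger at line 13
  5: logged in split_margin at line 20
  6: logged in main at line 28
A correct fix: line 12: replace `0` with `1`.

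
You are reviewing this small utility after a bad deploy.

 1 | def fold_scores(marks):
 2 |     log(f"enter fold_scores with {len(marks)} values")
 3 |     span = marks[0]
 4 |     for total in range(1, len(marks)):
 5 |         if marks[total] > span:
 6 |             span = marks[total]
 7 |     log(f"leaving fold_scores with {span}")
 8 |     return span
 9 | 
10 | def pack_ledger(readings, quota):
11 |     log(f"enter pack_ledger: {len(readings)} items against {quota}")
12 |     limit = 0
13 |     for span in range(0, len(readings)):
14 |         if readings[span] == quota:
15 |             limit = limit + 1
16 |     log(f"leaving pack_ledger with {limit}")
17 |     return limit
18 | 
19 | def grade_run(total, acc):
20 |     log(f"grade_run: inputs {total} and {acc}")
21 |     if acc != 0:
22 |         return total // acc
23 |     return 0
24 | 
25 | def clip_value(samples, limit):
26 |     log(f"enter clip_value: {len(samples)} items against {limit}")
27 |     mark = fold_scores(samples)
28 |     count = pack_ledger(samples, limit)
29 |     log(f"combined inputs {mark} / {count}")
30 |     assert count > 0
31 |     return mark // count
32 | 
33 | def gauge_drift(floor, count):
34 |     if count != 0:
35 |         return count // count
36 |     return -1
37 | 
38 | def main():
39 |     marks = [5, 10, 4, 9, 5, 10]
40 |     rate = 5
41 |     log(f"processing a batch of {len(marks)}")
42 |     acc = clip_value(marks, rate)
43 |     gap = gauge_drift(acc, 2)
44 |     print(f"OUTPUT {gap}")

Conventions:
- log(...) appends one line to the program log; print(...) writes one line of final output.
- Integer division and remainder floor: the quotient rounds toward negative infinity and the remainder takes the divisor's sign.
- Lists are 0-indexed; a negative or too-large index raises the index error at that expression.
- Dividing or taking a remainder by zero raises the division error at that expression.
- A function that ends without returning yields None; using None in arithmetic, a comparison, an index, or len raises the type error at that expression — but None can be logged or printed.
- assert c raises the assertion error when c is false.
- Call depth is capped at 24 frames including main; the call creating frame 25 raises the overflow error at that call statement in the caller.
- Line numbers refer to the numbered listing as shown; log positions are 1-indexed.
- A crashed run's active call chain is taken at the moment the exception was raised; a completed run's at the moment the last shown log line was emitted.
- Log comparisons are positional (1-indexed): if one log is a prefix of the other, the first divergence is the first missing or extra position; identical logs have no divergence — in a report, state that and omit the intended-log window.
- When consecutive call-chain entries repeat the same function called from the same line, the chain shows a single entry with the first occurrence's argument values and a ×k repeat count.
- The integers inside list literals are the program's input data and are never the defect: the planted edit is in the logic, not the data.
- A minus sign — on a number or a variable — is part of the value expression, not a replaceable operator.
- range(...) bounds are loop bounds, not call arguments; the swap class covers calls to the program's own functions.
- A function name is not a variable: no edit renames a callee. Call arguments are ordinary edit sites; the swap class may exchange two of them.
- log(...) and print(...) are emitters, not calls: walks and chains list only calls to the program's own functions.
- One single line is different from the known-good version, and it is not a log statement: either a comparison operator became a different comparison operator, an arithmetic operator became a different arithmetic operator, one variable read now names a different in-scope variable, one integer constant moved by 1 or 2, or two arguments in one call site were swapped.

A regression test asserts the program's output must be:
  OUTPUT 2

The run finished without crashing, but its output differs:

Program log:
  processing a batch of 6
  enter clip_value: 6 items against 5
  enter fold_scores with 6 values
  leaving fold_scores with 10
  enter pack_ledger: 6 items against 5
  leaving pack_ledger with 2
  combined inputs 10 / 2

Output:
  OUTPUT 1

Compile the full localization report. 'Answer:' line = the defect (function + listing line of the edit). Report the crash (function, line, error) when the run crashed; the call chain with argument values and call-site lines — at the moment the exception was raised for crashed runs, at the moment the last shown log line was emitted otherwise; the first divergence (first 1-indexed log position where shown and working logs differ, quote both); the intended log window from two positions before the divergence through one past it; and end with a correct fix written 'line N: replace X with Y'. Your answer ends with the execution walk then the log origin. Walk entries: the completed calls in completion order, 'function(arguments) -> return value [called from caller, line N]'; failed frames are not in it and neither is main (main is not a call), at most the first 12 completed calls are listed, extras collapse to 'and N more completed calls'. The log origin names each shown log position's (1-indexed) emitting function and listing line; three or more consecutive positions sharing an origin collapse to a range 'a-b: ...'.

Answer: the defect is in gauge_drift at line 35.
Key observation: Nothing in the log betrays the bug — only the output does.
Call chain: main -> clip_value([5, 10, 4, 9, 5, 10], 5) (called at line 42).
First divergence: there is none — every log position agrees.
Execution walk:
  fold_scores([5, 10, 4, 9, 5, 10]) -> 10  [called from clip_value, line 27]
  pack_ledger([5, 10, 4, 9, 5, 10], 5) -> 2  [called from clip_value, line 28]
  clip_value([5, 10, 4, 9, 5, 10], 5) -> 5  [called from main, line 42]
  gauge_drift(5, 2) -> 1  [called from main, line 43]
Log line origins:
  1: emitted by main (line 41)
  2: emitted by clip_value (line 26)
  3: emitted by fold_scores (line 2)
  4: emitted by fold_scores (line 7)
  5: emitted by pack_ledger (line 11)
  6: emitted by pack_ledger (line 16)
  7: emitted by clip_value (line 29)
A correct fix: line 35: replace `count // count` with `floor // count`.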